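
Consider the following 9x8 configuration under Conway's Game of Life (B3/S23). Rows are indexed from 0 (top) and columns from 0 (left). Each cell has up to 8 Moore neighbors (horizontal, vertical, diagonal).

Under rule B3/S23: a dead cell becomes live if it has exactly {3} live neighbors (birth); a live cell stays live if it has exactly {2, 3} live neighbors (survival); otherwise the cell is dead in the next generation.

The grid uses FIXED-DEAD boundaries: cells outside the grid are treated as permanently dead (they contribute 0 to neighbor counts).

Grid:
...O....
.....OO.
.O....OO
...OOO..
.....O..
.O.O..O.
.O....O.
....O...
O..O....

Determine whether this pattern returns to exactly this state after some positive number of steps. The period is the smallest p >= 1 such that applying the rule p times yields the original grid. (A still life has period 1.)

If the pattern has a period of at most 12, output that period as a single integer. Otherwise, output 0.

Simulating and comparing each generation to the original:
Gen 0 (original, given above): 18 live cells
Gen 1: 15 live cells, differs from original
Gen 2: 14 live cells, differs from original
Gen 3: 14 live cells, differs from original
Gen 4: 15 live cells, differs from original
Gen 5: 12 live cells, differs from original
Gen 6: 12 live cells, differs from original
Gen 7: 10 live cells, differs from original
Gen 8: 10 live cells, differs from original
Gen 9: 9 live cells, differs from original
Gen 10: 10 live cells, differs from original
Gen 11: 11 live cells, differs from original
Gen 12: 10 live cells, differs from original
No period found within 12 steps.

Answer: 0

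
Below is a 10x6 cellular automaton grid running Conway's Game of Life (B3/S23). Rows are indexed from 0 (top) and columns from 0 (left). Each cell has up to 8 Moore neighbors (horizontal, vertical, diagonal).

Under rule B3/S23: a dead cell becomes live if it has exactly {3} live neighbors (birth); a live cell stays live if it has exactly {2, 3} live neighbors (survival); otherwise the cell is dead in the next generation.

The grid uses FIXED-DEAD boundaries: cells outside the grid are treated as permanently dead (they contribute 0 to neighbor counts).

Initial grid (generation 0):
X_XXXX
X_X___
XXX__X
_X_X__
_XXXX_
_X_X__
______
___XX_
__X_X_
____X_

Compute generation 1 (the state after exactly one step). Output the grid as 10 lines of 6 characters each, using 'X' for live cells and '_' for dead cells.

Answer: __XXX_
X____X
X__X__
______
XX__X_
_X_XX_
__XXX_
___XX_
____XX
___X__

Derivation:
Simulating step by step:
Generation 0 (given above): 24 live cells
Generation 1: 21 live cells
(generation 1 grid is the final answer)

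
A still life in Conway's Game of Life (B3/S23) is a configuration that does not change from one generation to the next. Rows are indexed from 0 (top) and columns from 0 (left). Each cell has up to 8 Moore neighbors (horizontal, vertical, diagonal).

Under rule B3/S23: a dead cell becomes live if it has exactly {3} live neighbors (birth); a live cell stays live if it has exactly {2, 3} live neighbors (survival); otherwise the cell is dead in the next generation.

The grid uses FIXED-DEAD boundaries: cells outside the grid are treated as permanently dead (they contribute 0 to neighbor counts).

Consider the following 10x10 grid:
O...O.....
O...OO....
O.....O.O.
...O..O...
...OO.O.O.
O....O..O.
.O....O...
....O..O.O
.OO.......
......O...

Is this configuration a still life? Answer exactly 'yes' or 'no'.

Answer: no

Derivation:
Compute generation 1 and compare to generation 0 (given above):
Generation 1:
....OO....
OO..OO....
....O.OO..
...OO.O...
...OO.O...
....OOO...
.....OOOO.
.OO.......
..........
..........
Cell (0,0) differs: gen0=1 vs gen1=0 -> NOT a still life.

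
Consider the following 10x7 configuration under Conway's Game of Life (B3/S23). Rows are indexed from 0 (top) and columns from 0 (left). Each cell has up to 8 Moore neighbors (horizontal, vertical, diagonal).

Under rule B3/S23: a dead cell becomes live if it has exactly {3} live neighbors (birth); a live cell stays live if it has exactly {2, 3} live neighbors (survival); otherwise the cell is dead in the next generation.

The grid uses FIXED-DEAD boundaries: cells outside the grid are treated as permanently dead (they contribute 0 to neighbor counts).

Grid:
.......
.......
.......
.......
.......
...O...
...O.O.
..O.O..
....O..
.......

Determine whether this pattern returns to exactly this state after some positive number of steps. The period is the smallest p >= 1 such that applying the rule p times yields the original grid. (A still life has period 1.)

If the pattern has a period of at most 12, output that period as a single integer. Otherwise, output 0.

Answer: 2

Derivation:
Simulating and comparing each generation to the original:
Gen 0 (original, given above): 6 live cells
Gen 1: 6 live cells, differs from original
Gen 2: 6 live cells, MATCHES original -> period = 2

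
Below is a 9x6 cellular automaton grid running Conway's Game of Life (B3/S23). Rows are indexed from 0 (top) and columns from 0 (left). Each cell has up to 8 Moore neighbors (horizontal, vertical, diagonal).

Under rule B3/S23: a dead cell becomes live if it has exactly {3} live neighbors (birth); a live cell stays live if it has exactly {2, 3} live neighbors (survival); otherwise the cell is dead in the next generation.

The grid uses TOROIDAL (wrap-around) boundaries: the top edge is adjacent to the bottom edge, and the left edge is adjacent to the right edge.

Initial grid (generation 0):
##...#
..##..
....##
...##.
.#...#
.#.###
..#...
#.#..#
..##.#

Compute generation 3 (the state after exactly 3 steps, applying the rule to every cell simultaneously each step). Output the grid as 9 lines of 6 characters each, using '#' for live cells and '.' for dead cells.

Simulating step by step:
Generation 0 (given above): 22 live cells
Generation 1: 22 live cells
##...#
.###..
..#..#
#..#..
.....#
.#.###
..#...
#.#.##
..##..
Generation 2: 24 live cells
#...#.
...###
#...#.
#...##
..##.#
#.####
..#...
..#.##
..##..
Generation 3: 16 live cells
(generation 3 grid is the final answer)

Answer: ..#...
#..#..
#.....
##....
..#...
#....#
#.#...
.##.#.
.##...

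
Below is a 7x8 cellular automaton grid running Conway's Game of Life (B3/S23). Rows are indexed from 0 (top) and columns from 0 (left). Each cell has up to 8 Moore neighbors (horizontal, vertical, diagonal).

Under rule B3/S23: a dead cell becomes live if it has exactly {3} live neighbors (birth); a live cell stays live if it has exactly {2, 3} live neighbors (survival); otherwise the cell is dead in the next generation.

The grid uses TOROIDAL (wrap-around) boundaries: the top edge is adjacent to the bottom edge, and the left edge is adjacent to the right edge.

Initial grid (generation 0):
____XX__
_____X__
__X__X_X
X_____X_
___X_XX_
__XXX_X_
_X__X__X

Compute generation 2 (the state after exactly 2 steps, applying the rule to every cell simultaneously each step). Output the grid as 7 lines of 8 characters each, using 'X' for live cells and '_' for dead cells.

Simulating step by step:
Generation 0 (given above): 18 live cells
Generation 1: 15 live cells
____XXX_
_____X__
_____X_X
____X___
__XX__X_
__X___XX
__X___X_
Generation 2: 20 live cells
(generation 2 grid is the final answer)

Answer: ____X_X_
________
____XXX_
___XXXX_
__XX_XXX
_XX__XXX
___X____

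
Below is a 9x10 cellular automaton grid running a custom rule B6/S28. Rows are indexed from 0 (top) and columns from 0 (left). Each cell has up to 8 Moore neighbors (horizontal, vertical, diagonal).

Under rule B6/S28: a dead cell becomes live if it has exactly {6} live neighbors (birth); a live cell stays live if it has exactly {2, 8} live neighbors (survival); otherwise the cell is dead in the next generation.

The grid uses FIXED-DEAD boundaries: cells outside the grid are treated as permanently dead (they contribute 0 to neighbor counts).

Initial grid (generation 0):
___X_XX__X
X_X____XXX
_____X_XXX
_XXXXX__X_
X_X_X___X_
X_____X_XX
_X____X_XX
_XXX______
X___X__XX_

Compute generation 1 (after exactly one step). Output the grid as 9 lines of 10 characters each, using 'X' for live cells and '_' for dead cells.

Answer: ______X__X
__________
_____X____
__________
X_________
X_________
__________
___X______
__________

Derivation:
Simulating step by step:
Generation 0 (given above): 38 live cells
Generation 1: 6 live cells
(generation 1 grid is the final answer)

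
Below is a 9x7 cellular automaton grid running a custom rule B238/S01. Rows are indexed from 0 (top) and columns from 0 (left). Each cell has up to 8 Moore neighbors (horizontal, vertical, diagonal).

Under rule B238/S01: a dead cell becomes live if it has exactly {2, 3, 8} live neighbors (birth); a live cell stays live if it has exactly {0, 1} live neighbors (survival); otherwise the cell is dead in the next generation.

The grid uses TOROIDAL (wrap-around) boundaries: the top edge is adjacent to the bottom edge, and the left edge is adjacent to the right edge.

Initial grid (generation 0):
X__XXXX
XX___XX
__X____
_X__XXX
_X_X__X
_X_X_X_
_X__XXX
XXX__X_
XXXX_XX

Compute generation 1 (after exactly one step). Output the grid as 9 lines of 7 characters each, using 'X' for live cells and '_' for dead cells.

Simulating step by step:
Generation 0 (given above): 34 live cells
Generation 1: 6 live cells
(generation 1 grid is the final answer)

Answer: _______
__XX___
___XX__
___X___
_______
_______
___X___
_______
_______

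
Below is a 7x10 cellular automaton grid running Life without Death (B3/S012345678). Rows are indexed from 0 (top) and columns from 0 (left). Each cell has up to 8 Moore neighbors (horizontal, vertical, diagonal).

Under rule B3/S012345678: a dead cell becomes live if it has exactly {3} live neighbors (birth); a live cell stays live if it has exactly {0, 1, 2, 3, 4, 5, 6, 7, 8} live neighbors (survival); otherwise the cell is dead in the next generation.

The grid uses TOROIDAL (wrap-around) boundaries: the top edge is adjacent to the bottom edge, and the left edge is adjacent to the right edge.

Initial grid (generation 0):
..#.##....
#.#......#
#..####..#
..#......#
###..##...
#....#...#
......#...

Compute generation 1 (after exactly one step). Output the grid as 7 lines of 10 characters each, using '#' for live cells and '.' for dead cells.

Simulating step by step:
Generation 0 (given above): 23 live cells
Generation 1: 29 live cells
(generation 1 grid is the final answer)

Answer: .#####....
#.#...#..#
#.#####.##
..#......#
###..##...
#....#...#
....#.#...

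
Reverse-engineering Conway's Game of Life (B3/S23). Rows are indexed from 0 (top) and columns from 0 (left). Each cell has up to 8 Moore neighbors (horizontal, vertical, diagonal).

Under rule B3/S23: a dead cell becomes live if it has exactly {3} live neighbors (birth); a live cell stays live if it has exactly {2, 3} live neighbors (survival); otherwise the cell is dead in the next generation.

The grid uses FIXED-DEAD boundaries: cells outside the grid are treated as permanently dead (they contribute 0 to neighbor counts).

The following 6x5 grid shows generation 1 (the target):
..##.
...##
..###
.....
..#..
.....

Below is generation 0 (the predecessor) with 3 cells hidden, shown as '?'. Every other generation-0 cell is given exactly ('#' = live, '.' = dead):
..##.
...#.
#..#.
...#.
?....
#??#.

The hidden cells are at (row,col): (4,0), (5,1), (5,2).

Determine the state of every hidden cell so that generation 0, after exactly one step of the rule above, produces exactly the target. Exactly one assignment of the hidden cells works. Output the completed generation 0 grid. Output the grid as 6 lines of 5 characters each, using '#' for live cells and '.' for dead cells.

Answer: ..##.
...#.
#..#.
...#.
.....
##.#.

Derivation:
Hidden generation-0 cells (in order): (4,0), (5,1), (5,2).
A hidden cell only influences target cells in its own 3x3 neighborhood. Try each of the 2^3 = 8 assignments, step the completed generation 0 forward once under B3/S23, and compare with the target:
  (4,0)=. (5,1)=. (5,2)=. -> step gives (4,2)='.' but target has '#' -> reject
  (4,0)=. (5,1)=. (5,2)=# -> step gives (4,3)='#' but target has '.' -> reject
  (4,0)=. (5,1)=# (5,2)=. -> step reproduces the target at every cell -> ACCEPT
  (4,0)=. (5,1)=# (5,2)=# -> step gives (4,1)='#' but target has '.' -> reject
  (4,0)=# (5,1)=. (5,2)=. -> step gives (4,2)='.' but target has '#' -> reject
  (4,0)=# (5,1)=. (5,2)=# -> step gives (4,1)='#' but target has '.' -> reject
  (4,0)=# (5,1)=# (5,2)=. -> step gives (4,0)='#' but target has '.' -> reject
  (4,0)=# (5,1)=# (5,2)=# -> step gives (4,0)='#' but target has '.' -> reject
Unique solution: (4,0)=dead, (5,1)=live, (5,2)=dead.
Check: live-neighbor counts of every cell in the completed generation 0:
01222
12433
01323
11212
22322
11201
Applying B3/S23 to generation 0 with these counts gives:
..##.
...##
..###
.....
..#..
.....
which matches the target exactly.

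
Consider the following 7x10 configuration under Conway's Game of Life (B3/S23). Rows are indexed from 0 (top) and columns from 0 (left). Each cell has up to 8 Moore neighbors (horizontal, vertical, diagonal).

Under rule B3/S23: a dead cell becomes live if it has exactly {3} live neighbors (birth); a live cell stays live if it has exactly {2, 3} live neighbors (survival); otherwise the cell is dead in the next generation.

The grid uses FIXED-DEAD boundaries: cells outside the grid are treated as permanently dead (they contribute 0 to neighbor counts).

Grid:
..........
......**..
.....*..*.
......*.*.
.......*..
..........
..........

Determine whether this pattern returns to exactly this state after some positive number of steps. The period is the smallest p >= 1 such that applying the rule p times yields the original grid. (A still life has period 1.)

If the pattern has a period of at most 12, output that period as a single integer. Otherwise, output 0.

Answer: 1

Derivation:
Simulating and comparing each generation to the original:
Gen 0 (original, given above): 7 live cells
Gen 1: 7 live cells, MATCHES original -> period = 1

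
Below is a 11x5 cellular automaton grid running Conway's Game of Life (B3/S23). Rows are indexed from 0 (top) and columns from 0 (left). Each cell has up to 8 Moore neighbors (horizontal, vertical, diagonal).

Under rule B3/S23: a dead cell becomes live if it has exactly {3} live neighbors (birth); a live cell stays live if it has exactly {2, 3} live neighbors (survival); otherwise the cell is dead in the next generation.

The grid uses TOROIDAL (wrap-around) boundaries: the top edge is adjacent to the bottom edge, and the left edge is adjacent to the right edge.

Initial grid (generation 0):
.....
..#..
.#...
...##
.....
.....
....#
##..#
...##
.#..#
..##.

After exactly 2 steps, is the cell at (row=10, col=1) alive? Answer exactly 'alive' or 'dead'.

Answer: alive

Derivation:
Simulating step by step:
Generation 0 (given above): 14 live cells
Generation 1: 12 live cells
..##.
.....
..##.
.....
.....
.....
....#
.....
.###.
#...#
..##.
Generation 2: 13 live cells
..##.
.....
.....
.....
.....
.....
.....
..##.
#####
#...#
.##..

Cell (10,1) at generation 2: 1 -> alive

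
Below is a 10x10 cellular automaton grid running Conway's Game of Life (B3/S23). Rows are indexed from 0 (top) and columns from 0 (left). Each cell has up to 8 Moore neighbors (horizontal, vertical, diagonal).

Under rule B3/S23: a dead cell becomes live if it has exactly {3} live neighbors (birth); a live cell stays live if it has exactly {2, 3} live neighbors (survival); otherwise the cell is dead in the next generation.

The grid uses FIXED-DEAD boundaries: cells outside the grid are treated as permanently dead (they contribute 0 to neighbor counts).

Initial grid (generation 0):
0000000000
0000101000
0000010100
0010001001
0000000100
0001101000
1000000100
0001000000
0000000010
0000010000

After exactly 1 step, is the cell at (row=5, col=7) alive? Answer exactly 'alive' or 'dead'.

Simulating step by step:
Generation 0 (given above): 16 live cells
Generation 1: 15 live cells
0000000000
0000011000
0000010100
0000001110
0001011100
0000001100
0001100000
0000000000
0000000000
0000000000

Cell (5,7) at generation 1: 1 -> alive

Answer: alive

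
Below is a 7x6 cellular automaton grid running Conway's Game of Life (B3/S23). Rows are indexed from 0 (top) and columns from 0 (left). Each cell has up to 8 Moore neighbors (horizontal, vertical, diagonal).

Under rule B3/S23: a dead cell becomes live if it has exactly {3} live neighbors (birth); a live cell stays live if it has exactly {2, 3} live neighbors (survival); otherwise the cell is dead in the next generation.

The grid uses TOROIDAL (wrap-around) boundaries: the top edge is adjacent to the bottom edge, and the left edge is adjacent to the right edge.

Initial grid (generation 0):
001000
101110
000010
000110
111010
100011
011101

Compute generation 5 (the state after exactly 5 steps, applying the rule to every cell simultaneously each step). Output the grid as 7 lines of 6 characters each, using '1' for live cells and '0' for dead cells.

Simulating step by step:
Generation 0 (given above): 19 live cells
Generation 1: 17 live cells
100001
011011
001000
011010
111000
000000
011101
Generation 2: 17 live cells
000000
011111
100011
100000
101100
000100
011011
Generation 3: 15 live cells
000000
011100
001000
100110
011100
100001
001110
Generation 4: 15 live cells
010010
011100
000010
000010
011100
100001
000111
Generation 5: 21 live cells
(generation 5 grid is the final answer)

Answer: 110001
011110
001010
001010
111111
110001
000100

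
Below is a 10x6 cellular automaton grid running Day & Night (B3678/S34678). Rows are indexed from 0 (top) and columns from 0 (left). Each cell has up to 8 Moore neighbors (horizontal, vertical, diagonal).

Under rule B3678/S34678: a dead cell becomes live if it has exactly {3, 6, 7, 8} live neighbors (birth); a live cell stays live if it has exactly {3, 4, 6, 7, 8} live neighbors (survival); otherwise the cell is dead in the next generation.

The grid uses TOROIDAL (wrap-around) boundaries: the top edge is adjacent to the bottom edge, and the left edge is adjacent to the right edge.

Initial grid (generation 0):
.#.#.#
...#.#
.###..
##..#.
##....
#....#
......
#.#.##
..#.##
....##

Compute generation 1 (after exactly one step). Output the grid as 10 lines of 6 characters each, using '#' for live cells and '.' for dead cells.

Answer: ..#.##
.###..
.###.#
#..#.#
.#....
##....
.#..#.
.#..##
.#...#
..#..#

Derivation:
Simulating step by step:
Generation 0 (given above): 24 live cells
Generation 1: 25 live cells
(generation 1 grid is the final answer)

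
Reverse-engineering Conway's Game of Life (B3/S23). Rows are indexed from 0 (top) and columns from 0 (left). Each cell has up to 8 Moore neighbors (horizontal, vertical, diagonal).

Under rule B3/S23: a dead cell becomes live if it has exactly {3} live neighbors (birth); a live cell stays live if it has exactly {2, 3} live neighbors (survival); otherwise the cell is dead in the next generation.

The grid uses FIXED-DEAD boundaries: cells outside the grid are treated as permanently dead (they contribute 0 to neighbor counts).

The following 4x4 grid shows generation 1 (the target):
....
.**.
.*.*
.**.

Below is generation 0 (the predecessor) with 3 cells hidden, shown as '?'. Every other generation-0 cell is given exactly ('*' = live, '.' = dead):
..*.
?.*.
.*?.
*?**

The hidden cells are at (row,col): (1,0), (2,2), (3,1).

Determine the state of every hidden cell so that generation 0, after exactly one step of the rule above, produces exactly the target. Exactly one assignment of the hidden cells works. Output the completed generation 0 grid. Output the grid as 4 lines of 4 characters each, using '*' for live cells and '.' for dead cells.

Answer: ..*.
..*.
.*..
*.**

Derivation:
Hidden generation-0 cells (in order): (1,0), (2,2), (3,1).
A hidden cell only influences target cells in its own 3x3 neighborhood. Try each of the 2^3 = 8 assignments, step the completed generation 0 forward once under B3/S23, and compare with the target:
  (1,0)=. (2,2)=. (3,1)=. -> step reproduces the target at every cell -> ACCEPT
  (1,0)=. (2,2)=. (3,1)=* -> step gives (2,0)='*' but target has '.' -> reject
  (1,0)=. (2,2)=* (3,1)=. -> step gives (1,1)='.' but target has '*' -> reject
  (1,0)=. (2,2)=* (3,1)=* -> step gives (1,1)='.' but target has '*' -> reject
  (1,0)=* (2,2)=. (3,1)=. -> step gives (0,1)='*' but target has '.' -> reject
  (1,0)=* (2,2)=. (3,1)=* -> step gives (0,1)='*' but target has '.' -> reject
  (1,0)=* (2,2)=* (3,1)=. -> step gives (0,1)='*' but target has '.' -> reject
  (1,0)=* (2,2)=* (3,1)=* -> step gives (0,1)='*' but target has '.' -> reject
Unique solution: (1,0)=dead, (2,2)=dead, (3,1)=dead.
Check: live-neighbor counts of every cell in the completed generation 0:
0212
1322
2343
1321
Applying B3/S23 to generation 0 with these counts gives:
....
.**.
.*.*
.**.
which matches the target exactly.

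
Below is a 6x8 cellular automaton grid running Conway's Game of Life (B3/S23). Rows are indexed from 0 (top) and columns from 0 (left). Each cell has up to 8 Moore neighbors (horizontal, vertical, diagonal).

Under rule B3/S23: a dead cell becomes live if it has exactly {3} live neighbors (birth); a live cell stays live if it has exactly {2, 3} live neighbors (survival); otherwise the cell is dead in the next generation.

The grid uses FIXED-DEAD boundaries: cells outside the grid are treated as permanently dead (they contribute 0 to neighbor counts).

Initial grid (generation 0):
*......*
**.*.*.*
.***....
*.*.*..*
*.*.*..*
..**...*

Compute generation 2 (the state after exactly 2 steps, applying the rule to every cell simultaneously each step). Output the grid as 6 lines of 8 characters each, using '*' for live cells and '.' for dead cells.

Answer: **...*..
**....**
...**...
...*..**
..*.**..
.***....

Derivation:
Simulating step by step:
Generation 0 (given above): 21 live cells
Generation 1: 17 live cells
**....*.
*..**.*.
......*.
*...*...
..*.*.**
.***....
Generation 2: 18 live cells
(generation 2 grid is the final answer)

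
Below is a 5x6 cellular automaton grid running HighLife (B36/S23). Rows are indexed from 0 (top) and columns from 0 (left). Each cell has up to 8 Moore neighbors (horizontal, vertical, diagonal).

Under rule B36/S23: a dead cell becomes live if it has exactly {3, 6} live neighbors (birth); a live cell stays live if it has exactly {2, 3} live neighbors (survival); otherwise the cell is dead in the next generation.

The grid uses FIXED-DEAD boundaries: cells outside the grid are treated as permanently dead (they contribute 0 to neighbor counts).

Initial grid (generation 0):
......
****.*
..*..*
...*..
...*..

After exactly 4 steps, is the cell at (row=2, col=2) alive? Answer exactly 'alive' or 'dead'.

Simulating step by step:
Generation 0 (given above): 9 live cells
Generation 1: 9 live cells
.**...
.****.
......
..***.
......
Generation 2: 7 live cells
.*....
.*.*..
.*.*..
...*..
...*..
Generation 3: 7 live cells
..*...
**....
...**.
...**.
......
Generation 4: 9 live cells
.*....
.***..
..***.
...**.
......

Cell (2,2) at generation 4: 1 -> alive

Answer: alive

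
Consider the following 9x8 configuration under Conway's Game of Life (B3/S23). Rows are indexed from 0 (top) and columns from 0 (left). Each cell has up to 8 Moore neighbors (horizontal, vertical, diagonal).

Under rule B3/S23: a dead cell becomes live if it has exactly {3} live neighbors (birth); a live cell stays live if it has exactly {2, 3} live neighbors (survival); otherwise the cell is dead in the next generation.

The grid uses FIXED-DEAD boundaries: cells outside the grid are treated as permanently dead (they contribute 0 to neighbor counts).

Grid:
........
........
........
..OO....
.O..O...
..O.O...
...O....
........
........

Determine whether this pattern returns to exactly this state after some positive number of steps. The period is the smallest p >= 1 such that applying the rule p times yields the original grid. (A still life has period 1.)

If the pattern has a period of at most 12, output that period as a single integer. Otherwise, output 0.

Answer: 1

Derivation:
Simulating and comparing each generation to the original:
Gen 0 (original, given above): 7 live cells
Gen 1: 7 live cells, MATCHES original -> period = 1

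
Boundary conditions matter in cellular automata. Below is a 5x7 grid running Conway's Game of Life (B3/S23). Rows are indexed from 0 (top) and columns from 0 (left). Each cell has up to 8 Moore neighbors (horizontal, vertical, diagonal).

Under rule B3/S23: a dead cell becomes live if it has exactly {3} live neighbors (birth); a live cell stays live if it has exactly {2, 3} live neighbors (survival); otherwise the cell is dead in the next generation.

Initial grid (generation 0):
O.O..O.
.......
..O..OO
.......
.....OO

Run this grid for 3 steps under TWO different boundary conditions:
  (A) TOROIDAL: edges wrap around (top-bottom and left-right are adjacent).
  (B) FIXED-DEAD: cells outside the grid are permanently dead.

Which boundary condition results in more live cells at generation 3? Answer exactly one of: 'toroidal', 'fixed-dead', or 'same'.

Answer: toroidal

Derivation:
Under TOROIDAL boundary, generation 3:
....OOO
.......
.......
.......
....OOO
Population = 6

Under FIXED-DEAD boundary, generation 3:
.......
.......
.......
.......
.......
Population = 0

Comparison: toroidal=6, fixed-dead=0 -> toroidal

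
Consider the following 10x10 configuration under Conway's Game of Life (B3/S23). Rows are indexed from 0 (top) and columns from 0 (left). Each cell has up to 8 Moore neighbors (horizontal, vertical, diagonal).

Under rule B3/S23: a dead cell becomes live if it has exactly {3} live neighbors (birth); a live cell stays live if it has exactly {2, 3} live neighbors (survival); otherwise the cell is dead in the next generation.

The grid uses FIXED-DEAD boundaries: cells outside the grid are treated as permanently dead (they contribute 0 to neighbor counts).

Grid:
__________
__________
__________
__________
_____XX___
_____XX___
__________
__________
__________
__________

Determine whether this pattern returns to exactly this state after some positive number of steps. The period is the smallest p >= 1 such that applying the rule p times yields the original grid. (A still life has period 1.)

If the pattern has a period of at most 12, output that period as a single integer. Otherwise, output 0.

Answer: 1

Derivation:
Simulating and comparing each generation to the original:
Gen 0 (original, given above): 4 live cells
Gen 1: 4 live cells, MATCHES original -> period = 1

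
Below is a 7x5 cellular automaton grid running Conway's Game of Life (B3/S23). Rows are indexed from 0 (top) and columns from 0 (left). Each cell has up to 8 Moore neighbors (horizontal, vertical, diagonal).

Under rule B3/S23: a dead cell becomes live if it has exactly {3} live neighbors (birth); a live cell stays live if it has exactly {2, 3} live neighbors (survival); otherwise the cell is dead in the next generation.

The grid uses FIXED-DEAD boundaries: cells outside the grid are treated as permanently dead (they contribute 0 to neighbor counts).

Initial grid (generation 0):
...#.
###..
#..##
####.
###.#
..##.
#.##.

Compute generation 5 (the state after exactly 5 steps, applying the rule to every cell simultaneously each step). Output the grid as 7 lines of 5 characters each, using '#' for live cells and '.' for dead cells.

Answer: .....
.....
.....
.....
..#..
.#.#.
.#.#.

Derivation:
Simulating step by step:
Generation 0 (given above): 20 live cells
Generation 1: 14 live cells
.##..
###.#
....#
.....
#...#
#...#
.###.
Generation 2: 13 live cells
#.##.
#.#..
.#.#.
.....
.....
#.#.#
.###.
Generation 3: 9 live cells
..##.
#....
.##..
.....
.....
..#..
.###.
Generation 4: 8 live cells
.....
...#.
.#...
.....
.....
.###.
.###.
Generation 5: 5 live cells
(generation 5 grid is the final answer)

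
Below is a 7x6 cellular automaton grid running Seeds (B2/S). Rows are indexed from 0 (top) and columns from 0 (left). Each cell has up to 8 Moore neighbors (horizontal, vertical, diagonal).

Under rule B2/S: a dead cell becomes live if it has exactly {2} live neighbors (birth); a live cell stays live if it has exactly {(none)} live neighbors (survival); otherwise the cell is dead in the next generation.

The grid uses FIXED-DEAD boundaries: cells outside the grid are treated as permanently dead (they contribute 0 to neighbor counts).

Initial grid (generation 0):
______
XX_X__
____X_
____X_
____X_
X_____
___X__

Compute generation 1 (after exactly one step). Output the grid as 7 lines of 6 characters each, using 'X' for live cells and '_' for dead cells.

Answer: XXX___
__X_X_
XXX__X
______
___X_X
___XX_
______

Derivation:
Simulating step by step:
Generation 0 (given above): 8 live cells
Generation 1: 13 live cells
(generation 1 grid is the final answer)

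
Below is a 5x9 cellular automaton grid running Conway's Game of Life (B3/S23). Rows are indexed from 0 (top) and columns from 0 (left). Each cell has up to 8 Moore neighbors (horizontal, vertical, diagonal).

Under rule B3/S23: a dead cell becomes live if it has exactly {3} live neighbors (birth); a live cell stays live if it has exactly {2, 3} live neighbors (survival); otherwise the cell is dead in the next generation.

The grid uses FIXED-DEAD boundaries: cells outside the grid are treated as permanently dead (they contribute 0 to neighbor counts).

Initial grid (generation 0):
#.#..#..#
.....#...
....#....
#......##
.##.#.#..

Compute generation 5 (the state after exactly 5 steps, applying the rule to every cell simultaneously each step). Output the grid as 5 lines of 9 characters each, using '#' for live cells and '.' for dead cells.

Simulating step by step:
Generation 0 (given above): 13 live cells
Generation 1: 8 live cells
.........
....##...
.........
.#.#.#.#.
.#.....#.
Generation 2: 6 live cells
.........
.........
.....##..
..#...#..
..#...#..
Generation 3: 4 live cells
.........
.........
.....##..
......##.
.........
Generation 4: 6 live cells
.........
.........
.....###.
.....###.
.........
Generation 5: 6 live cells
(generation 5 grid is the final answer)

Answer: .........
......#..
.....#.#.
.....#.#.
......#..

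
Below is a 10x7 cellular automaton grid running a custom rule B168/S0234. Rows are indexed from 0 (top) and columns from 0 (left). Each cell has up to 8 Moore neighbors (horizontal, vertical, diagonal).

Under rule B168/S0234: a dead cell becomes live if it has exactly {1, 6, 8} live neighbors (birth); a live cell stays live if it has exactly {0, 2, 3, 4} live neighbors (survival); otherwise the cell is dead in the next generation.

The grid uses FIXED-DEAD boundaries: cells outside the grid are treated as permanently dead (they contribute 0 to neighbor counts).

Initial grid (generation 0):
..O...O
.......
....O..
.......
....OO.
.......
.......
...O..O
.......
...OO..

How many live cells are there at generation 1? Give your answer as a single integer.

Simulating step by step:
Generation 0 (given above): 9 live cells
Generation 1: 30 live cells
.OOO.OO
.OO.O.O
...OOO.
......O
...O..O
...O..O
..OOOOO
..OOOOO
......O
..O..O.
Population at generation 1: 30

Answer: 30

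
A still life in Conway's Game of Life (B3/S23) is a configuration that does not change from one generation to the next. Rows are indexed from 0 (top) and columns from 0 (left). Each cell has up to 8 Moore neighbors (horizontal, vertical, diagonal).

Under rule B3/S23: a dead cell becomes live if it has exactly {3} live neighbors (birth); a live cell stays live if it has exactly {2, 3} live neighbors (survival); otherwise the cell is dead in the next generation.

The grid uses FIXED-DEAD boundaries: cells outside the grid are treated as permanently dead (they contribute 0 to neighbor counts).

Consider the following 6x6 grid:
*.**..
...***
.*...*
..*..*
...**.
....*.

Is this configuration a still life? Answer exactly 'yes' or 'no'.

Compute generation 1 and compare to generation 0 (given above):
Generation 1:
..**..
.*.*.*
..**.*
..**.*
...***
...**.
Cell (0,0) differs: gen0=1 vs gen1=0 -> NOT a still life.

Answer: no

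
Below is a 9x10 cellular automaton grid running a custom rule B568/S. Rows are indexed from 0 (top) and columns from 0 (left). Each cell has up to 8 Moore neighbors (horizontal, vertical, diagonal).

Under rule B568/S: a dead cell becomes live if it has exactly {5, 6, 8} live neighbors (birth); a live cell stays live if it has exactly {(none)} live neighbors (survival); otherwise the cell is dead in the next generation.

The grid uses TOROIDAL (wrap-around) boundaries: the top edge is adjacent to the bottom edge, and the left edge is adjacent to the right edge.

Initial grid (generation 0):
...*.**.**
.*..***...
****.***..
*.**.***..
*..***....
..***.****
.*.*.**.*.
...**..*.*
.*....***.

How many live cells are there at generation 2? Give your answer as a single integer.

Answer: 0

Derivation:
Simulating step by step:
Generation 0 (given above): 46 live cells
Generation 1: 14 live cells
.......*..
..*....*..
....*.....
.*........
..*...**..
.....*....
..*.*..*..
......*.*.
..........
Generation 2: 0 live cells
..........
..........
..........
..........
..........
..........
..........
..........
..........
Population at generation 2: 0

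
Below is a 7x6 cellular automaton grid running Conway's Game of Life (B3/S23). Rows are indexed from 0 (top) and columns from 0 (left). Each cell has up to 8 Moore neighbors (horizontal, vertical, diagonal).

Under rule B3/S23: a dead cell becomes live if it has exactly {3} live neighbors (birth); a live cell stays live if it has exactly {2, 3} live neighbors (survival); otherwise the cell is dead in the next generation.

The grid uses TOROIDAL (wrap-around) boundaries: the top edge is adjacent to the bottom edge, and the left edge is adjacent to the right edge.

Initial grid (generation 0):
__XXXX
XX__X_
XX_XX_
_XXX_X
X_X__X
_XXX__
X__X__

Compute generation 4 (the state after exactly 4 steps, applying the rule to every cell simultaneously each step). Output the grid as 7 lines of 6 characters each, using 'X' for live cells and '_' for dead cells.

Answer: ______
______
______
______
_____X
_____X
_____X

Derivation:
Simulating step by step:
Generation 0 (given above): 23 live cells
Generation 1: 7 live cells
__X___
______
______
______
_____X
___XXX
X____X
Generation 2: 4 live cells
______
______
______
______
_____X
______
X__X_X
Generation 3: 3 live cells
______
______
______
______
______
X___XX
______
Generation 4: 3 live cells
(generation 4 grid is the final answer)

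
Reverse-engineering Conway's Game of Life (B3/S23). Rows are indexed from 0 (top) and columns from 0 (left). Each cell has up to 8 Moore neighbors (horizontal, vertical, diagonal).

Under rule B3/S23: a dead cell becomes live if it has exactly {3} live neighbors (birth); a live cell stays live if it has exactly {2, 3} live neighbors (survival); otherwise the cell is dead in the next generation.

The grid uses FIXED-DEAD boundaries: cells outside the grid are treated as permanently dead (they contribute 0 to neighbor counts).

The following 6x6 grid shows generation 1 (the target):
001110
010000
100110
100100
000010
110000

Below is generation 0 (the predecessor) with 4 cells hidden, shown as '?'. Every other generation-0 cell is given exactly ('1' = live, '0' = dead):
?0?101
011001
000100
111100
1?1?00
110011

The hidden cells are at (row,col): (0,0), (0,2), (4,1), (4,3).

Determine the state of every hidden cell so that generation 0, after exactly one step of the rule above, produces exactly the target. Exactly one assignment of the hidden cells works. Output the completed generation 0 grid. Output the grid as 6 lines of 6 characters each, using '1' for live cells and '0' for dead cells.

Hidden generation-0 cells (in order): (0,0), (0,2), (4,1), (4,3).
A hidden cell only influences target cells in its own 3x3 neighborhood. Try each of the 2^4 = 16 assignments, step the completed generation 0 forward once under B3/S23, and compare with the target:
  (0,0)=0 (0,2)=0 (4,1)=0 (4,3)=0 -> step gives (0,3)='0' but target has '1' -> reject
  (0,0)=0 (0,2)=0 (4,1)=0 (4,3)=1 -> step gives (0,3)='0' but target has '1' -> reject
  (0,0)=0 (0,2)=0 (4,1)=1 (4,3)=0 -> step gives (0,3)='0' but target has '1' -> reject
  (0,0)=0 (0,2)=0 (4,1)=1 (4,3)=1 -> step gives (0,3)='0' but target has '1' -> reject
  (0,0)=0 (0,2)=1 (4,1)=0 (4,3)=0 -> step gives (0,1)='1' but target has '0' -> reject
  (0,0)=0 (0,2)=1 (4,1)=0 (4,3)=1 -> step gives (0,1)='1' but target has '0' -> reject
  (0,0)=0 (0,2)=1 (4,1)=1 (4,3)=0 -> step gives (0,1)='1' but target has '0' -> reject
  (0,0)=0 (0,2)=1 (4,1)=1 (4,3)=1 -> step gives (0,1)='1' but target has '0' -> reject
  (0,0)=1 (0,2)=0 (4,1)=0 (4,3)=0 -> step gives (0,1)='1' but target has '0' -> reject
  (0,0)=1 (0,2)=0 (4,1)=0 (4,3)=1 -> step gives (0,1)='1' but target has '0' -> reject
  (0,0)=1 (0,2)=0 (4,1)=1 (4,3)=0 -> step gives (0,1)='1' but target has '0' -> reject
  (0,0)=1 (0,2)=0 (4,1)=1 (4,3)=1 -> step gives (0,1)='1' but target has '0' -> reject
  (0,0)=1 (0,2)=1 (4,1)=0 (4,3)=0 -> step reproduces the target at every cell -> ACCEPT
  (0,0)=1 (0,2)=1 (4,1)=0 (4,3)=1 -> step gives (3,3)='0' but target has '1' -> reject
  (0,0)=1 (0,2)=1 (4,1)=1 (4,3)=0 -> step gives (5,1)='0' but target has '1' -> reject
  (0,0)=1 (0,2)=1 (4,1)=1 (4,3)=1 -> step gives (3,3)='0' but target has '1' -> reject
Unique solution: (0,0)=live, (0,2)=live, (4,1)=dead, (4,3)=dead.
Check: live-neighbor counts of every cell in the completed generation 0:
143231
234441
356331
244320
474432
232211
Applying B3/S23 to generation 0 with these counts gives:
001110
010000
100110
100100
000010
110000
which matches the target exactly.

Answer: 101101
011001
000100
111100
101000
110011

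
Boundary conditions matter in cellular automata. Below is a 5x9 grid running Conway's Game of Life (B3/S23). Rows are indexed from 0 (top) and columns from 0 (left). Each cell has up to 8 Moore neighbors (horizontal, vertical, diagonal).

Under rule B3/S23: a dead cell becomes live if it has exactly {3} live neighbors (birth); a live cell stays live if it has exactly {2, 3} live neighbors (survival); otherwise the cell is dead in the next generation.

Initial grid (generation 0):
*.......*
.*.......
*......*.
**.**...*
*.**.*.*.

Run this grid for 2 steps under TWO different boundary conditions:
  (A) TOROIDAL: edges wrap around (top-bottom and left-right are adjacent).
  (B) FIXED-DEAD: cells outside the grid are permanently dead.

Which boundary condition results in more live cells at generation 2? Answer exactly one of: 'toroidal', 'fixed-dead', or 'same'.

Answer: toroidal

Derivation:
Under TOROIDAL boundary, generation 2:
*.**....*
***......
..**.....
....*.**.
.**.*.**.
Population = 17

Under FIXED-DEAD boundary, generation 2:
.........
**.......
*.**...*.
*...*..*.
.****..*.
Population = 14

Comparison: toroidal=17, fixed-dead=14 -> toroidal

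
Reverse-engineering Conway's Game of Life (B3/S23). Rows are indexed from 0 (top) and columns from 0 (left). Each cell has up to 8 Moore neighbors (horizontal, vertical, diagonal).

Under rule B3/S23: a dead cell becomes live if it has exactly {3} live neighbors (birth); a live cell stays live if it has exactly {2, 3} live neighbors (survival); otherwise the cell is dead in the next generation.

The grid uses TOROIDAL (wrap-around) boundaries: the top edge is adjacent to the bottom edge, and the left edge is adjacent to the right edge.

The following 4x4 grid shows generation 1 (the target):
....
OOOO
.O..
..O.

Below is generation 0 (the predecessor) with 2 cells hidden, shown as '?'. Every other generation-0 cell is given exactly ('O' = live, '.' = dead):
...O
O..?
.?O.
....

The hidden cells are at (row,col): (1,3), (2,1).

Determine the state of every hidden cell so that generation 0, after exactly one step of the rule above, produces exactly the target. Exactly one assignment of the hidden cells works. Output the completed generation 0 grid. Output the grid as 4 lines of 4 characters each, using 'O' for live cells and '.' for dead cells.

Hidden generation-0 cells (in order): (1,3), (2,1).
A hidden cell only influences target cells in its own 3x3 neighborhood. Try each of the 2^2 = 4 assignments, step the completed generation 0 forward once under B3/S23, and compare with the target:
  (1,3)=. (2,1)=. -> step gives (1,0)='.' but target has 'O' -> reject
  (1,3)=. (2,1)=O -> step reproduces the target at every cell -> ACCEPT
  (1,3)=O (2,1)=. -> step gives (0,0)='O' but target has '.' -> reject
  (1,3)=O (2,1)=O -> step gives (0,0)='O' but target has '.' -> reject
Unique solution: (1,3)=dead, (2,1)=live.
Check: live-neighbor counts of every cell in the completed generation 0:
2111
2333
2212
2232
Applying B3/S23 to generation 0 with these counts gives:
....
OOOO
.O..
..O.
which matches the target exactly.

Answer: ...O
O...
.OO.
....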